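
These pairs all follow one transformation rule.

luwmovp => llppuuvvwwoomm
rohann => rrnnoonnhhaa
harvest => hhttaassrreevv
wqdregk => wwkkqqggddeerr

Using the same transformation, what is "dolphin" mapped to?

Looking at the pairs, the operation is to take characters alternately from the front and the back (1st, last, 2nd, 2nd-last, ...), then double every character.
For "dolphin", step one produces "dnoilhp"; step two turns that into "ddnnooiillhhpp".

ddnnooiillhhpp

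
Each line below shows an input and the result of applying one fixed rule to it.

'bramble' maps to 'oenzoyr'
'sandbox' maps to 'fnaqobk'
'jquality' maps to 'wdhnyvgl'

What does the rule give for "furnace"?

Rule — shift every letter 13 places forward in the alphabet (wrapping around) — i.e. ROT13.
"furnace" → "sheanpr".

sheanpr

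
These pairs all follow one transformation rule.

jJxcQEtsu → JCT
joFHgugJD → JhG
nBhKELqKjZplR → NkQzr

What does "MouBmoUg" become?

mbu

Looking at the pairs, the operation is to flip the case of every letter, then keep one character in every 3, starting at position 1 (positions 1st, 4th, 7th, ...).
Working it through for "MouBmoUg": intermediate "mOUbMOuG", final "mbu".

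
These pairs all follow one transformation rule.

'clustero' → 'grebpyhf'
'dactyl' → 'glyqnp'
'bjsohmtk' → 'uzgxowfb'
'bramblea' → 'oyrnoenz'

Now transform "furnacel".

npryshea

In each case the input is transformed by: swap the front and back halves of the string, then shift every letter 13 places forward in the alphabet (wrapping around) — i.e. ROT13.
Applying both steps to "furnacel": "acelfurn", then "npryshea".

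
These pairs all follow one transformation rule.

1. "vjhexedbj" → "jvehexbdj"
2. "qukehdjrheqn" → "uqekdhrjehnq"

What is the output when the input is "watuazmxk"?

awutzaxmk

The pattern: swap each adjacent pair of characters (1↔2, 3↔4, ...).
Applying that to "watuazmxk" gives "awutzaxmk".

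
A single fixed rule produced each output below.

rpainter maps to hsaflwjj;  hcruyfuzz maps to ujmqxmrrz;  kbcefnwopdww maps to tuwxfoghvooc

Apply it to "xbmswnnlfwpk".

tekoffdxohcp

The rule is to shift every letter 8 places backward in the alphabet (wrapping around), then move the first character to the end.
Working it through for "xbmswnnlfwpk": intermediate "ptekoffdxohc", final "tekoffdxohcp".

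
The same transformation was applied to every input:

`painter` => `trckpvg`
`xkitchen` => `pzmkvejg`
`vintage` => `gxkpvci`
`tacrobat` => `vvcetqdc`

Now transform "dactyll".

nfcevan

The pattern: move the last character to the front, then shift every letter 2 places forward in the alphabet (wrapping around).
"dactyll" → "ldactyl" → "nfcevan".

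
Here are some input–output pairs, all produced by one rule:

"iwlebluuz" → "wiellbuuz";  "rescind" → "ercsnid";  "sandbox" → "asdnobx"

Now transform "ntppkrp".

Each output is the input with this applied: swap each adjacent pair of characters (1↔2, 3↔4, ...).
Doing the same to "ntppkrp": "tnpprkp".

tnpprkp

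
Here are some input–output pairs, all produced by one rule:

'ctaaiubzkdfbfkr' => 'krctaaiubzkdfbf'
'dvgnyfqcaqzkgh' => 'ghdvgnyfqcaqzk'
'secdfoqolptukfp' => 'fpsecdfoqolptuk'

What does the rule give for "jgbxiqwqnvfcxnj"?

njjgbxiqwqnvfcx

The transformation: move the last 2 characters to the front (rotate right by 2).
So "jgbxiqwqnvfcxnj" becomes "njjgbxiqwqnvfcx".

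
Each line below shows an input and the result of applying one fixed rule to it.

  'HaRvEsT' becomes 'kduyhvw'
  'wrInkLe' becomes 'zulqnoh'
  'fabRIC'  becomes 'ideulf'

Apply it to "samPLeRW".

vdpsohuz

The transformation: shift every letter 3 places forward in the alphabet (wrapping around), then convert every letter to lowercase.
On "samPLeRW": the first step gives "vdpSOhUZ", and the second then gives "vdpsohuz".
(Check on "fabRIC": → "ideULF" → "ideulf" ✓)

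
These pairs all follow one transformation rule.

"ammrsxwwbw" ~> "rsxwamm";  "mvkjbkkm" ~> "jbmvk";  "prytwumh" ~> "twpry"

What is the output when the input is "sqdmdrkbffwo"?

mdrkbfsqd

Looking at the pairs, the operation is to delete the last 3 characters, then move the first 3 characters to the end (rotate left by 3).
For "sqdmdrkbffwo", step one produces "sqdmdrkbf"; step two turns that into "mdrkbfsqd".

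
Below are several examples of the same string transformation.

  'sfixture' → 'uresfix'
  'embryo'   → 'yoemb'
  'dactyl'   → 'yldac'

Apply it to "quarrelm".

Looking at the pairs, the operation is to swap the front and back halves of the string, then delete the first character.
Starting from "quarrelm": after the first operation, "relmquar"; after the second, "elmquar".

elmquar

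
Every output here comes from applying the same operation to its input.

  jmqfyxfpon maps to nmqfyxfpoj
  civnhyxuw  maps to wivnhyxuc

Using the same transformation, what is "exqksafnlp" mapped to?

pxqksafnle

What's happening: swap the first and last characters.
For "exqksafnlp" the result is "pxqksafnle".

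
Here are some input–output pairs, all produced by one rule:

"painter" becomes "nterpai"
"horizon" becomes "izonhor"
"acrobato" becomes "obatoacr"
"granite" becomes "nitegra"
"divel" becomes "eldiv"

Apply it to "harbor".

borhar

In each case the input is transformed by: move the first 3 characters to the end (rotate left by 3).
"harbor" → "borhar".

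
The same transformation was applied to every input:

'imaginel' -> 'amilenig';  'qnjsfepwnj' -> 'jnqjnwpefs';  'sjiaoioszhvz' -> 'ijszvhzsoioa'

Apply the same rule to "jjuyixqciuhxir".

The transformation: move the first 3 characters to the end (rotate left by 3), then reverse the string.
Working it through for "jjuyixqciuhxir": intermediate "yixqciuhxirjju", final "ujjrixhuicqxiy".

ujjrixhuicqxiy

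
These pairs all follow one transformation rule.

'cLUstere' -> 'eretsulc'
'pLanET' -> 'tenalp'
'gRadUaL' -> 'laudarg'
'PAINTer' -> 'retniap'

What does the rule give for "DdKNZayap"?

payaznkdd

Rule — reverse the string, then convert every letter to lowercase.
Starting from "DdKNZayap": after the first operation, "payaZNKdD"; after the second, "payaznkdd".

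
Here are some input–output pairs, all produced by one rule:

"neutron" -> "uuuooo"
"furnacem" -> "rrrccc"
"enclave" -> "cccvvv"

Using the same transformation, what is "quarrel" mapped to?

aaaeee

The rule is to keep one character in every 3, starting at position 3 (positions 3rd, 6th, 9th, ...), then repeat every character 3 times.
On "quarrel": the first step gives "ae", and the second then gives "aaaeee".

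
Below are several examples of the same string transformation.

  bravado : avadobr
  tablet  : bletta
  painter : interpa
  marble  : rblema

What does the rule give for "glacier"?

aciergl

The pattern: move the first 2 characters to the end (rotate left by 2).
Doing the same to "glacier": "aciergl".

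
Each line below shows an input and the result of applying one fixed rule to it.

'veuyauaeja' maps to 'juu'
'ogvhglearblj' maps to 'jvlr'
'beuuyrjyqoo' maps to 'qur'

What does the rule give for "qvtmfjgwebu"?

The transformation: keep one character in every 3, starting at position 3 (positions 3rd, 6th, 9th, ...), then move the last character to the front.
On "qvtmfjgwebu": the first step gives "tje", and the second then gives "etj".

etj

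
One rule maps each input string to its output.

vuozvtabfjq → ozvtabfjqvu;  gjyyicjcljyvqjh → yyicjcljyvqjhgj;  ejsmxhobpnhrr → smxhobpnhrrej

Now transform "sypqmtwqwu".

pqmtwqwusy

Looking at the pairs, the operation is to move the first 2 characters to the end (rotate left by 2).
Applying that to "sypqmtwqwu" gives "pqmtwqwusy".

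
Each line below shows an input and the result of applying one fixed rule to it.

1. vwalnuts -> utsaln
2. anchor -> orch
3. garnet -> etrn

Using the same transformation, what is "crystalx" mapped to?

The rule is to delete the first 2 characters, then swap the front and back halves of the string.
Doing the same to "crystalx": "alxyst".

alxyst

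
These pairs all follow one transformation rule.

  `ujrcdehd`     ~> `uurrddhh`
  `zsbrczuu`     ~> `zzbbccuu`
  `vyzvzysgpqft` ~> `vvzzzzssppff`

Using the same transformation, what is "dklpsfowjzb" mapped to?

Looking at the pairs, the operation is to keep every other character starting from the first (positions 1st, 3rd, 5th, ...), then double every character.
For "dklpsfowjzb", step one produces "dlsojb"; step two turns that into "ddllssoojjbb".

ddllssoojjbb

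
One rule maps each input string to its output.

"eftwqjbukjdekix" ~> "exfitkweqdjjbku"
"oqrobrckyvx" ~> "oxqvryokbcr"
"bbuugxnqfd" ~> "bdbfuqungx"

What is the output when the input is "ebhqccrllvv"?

Rule — take characters alternately from the front and the back (1st, last, 2nd, 2nd-last, ...).
So "ebhqccrllvv" becomes "evbvhlqlcrc".

evbvhlqlcrc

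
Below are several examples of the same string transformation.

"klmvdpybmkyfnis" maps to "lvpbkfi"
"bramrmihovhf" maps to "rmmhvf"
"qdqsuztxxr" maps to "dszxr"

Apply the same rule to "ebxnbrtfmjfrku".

bnrfjru

Looking at the pairs, the operation is to keep every other character starting from the second (positions 2nd, 4th, 6th, ...).
Applying that to "ebxnbrtfmjfrku" gives "bnrfjru".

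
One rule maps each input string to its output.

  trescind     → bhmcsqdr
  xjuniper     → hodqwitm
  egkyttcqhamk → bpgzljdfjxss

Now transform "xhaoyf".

nxewgz

In each case the input is transformed by: swap the front and back halves of the string, then shift every letter 1 place backward in the alphabet (wrapping around).
"xhaoyf" → "oyfxha" → "nxewgz".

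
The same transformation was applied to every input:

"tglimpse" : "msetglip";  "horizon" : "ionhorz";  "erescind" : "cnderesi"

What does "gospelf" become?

What's happening: move the last 3 characters to the front (rotate right by 3), then swap the first and last characters.
For "gospelf" the result is "plfgose".

plfgose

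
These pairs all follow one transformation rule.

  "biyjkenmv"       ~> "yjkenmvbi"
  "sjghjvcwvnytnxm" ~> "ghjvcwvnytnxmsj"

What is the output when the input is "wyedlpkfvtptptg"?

edlpkfvtptptgwy

What's happening: move the first 2 characters to the end (rotate left by 2).
On "wyedlpkfvtptptg" that produces "edlpkfvtptptgwy".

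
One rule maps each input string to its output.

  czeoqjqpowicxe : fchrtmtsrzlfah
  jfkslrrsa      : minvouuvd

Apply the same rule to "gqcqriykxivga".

In each case the input is transformed by: shift every letter 3 places forward in the alphabet (wrapping around).
"gqcqriykxivga" → "jtftulbnalyjd".

jtftulbnalyjd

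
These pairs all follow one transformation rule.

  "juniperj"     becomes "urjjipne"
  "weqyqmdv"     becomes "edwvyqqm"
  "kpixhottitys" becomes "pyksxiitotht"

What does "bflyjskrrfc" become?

Each output is the input with this applied: swap each adjacent pair of characters (1↔2, 3↔4, ...), then take characters alternately from the front and the back (1st, last, 2nd, 2nd-last, ...).
Starting from "bflyjskrrfc": after the first operation, "fbylsjrkfrc"; after the second, "fcbryflksrj".

fcbryflksrj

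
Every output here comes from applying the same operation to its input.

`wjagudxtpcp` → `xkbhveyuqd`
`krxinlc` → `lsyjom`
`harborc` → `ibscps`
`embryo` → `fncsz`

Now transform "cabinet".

Each output is the input with this applied: shift every letter 1 place forward in the alphabet (wrapping around), then delete the last character.
Working it through for "cabinet": intermediate "dbcjofu", final "dbcjof".

dbcjof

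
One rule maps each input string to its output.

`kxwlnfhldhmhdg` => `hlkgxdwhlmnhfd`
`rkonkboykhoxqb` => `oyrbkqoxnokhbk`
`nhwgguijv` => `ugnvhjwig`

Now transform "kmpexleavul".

elklmupveax

The rule is to take characters alternately from the front and the back (1st, last, 2nd, 2nd-last, ...), then move the last 2 characters to the front (rotate right by 2).
"kmpexleavul" → "klmupveaxel" → "elklmupveax".
(Check on "rkonkboykhoxqb": → "rbkqoxnokhbkoy" → "oyrbkqoxnokhbk" ✓)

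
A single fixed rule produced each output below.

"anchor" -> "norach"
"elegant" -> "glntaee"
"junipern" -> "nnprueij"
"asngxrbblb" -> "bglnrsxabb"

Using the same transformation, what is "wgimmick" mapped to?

What's happening: sort the characters into alphabetical order, then move the first 3 characters to the end (rotate left by 3).
Applying both steps to "wgimmick": "cgiikmmw", then "ikmmwcgi".

ikmmwcgi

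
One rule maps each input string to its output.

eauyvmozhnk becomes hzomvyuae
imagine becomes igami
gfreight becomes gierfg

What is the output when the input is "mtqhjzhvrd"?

Looking at the pairs, the operation is to reverse the string, then delete the first 2 characters.
Working it through for "mtqhjzhvrd": intermediate "drvhzjhqtm", final "vhzjhqtm".

vhzjhqtm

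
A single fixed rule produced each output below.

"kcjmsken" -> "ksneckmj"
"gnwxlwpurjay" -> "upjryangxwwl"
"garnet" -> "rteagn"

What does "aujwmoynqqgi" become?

The transformation: swap each adjacent pair of characters (1↔2, 3↔4, ...), then swap the front and back halves of the string.
Starting from "aujwmoynqqgi": after the first operation, "uawjomnyqqig"; after the second, "nyqqiguawjom".

nyqqiguawjom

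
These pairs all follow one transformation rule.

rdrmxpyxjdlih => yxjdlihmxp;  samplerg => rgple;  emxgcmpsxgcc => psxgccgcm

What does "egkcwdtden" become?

The transformation: delete the first 3 characters, then move the first 3 characters to the end (rotate left by 3).
Doing the same to "egkcwdtden": "tdencwd".

tdencwd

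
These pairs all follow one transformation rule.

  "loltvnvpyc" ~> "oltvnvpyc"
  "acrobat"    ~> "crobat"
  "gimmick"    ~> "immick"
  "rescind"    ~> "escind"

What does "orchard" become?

The rule is to delete the first character.
On "orchard" that produces "rchard".

rchard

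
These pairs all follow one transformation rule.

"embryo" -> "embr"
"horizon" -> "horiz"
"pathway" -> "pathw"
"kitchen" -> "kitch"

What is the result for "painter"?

paint

The transformation: delete the last 2 characters.
"painter" → "paint".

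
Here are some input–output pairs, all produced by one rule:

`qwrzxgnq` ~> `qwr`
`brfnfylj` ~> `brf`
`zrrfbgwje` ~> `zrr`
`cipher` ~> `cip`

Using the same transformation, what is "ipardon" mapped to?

Looking at the pairs, the operation is to keep only the first 3 characters.
"ipardon" → "ipa".

ipa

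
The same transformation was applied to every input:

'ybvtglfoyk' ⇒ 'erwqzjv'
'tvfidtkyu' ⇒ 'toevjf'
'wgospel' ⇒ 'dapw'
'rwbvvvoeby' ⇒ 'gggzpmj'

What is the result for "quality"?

wtej

Looking at the pairs, the operation is to delete the first 3 characters, then shift every letter 11 places forward in the alphabet (wrapping around).
Working it through for "quality": intermediate "lity", final "wtej".
(Check on "tvfidtkyu": → "idtkyu" → "toevjf" ✓)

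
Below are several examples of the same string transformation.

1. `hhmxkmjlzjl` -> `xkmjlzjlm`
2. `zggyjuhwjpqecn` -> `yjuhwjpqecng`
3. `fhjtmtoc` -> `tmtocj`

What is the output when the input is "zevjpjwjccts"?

What's happening: delete the first 2 characters, then move the first character to the end.
Applying both steps to "zevjpjwjccts": "vjpjwjccts", then "jpjwjcctsv".

jpjwjcctsv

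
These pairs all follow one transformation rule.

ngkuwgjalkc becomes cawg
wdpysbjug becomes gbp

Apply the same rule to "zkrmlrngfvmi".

ifrr

What's happening: reverse the string, then keep one character in every 3, starting at position 1 (positions 1st, 4th, 7th, ...).
For "zkrmlrngfvmi", step one produces "imvfgnrlmrkz"; step two turns that into "ifrr".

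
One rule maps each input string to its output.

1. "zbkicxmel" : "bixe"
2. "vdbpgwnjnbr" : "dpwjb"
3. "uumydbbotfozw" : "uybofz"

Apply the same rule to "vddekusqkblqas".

deuqbqs

Each output is the input with this applied: keep every other character starting from the second (positions 2nd, 4th, 6th, ...).
"vddekusqkblqas" → "deuqbqs".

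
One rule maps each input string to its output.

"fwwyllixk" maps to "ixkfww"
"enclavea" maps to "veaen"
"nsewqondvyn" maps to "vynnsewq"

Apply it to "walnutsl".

tslwa

What's happening: move the last 3 characters to the front (rotate right by 3), then delete the last 3 characters.
Applying both steps to "walnutsl": "tslwalnu", then "tslwa".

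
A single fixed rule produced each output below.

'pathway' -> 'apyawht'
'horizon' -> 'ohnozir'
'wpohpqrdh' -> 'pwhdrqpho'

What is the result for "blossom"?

Each output is the input with this applied: reverse the string, then move the last 2 characters to the front (rotate right by 2).
For "blossom", step one produces "mossolb"; step two turns that into "lbmosso".

lbmosso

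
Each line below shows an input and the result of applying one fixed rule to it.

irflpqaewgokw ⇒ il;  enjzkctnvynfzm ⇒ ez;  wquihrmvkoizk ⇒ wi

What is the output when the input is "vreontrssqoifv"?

vo

The transformation: keep one character in every 3, starting at position 1 (positions 1st, 4th, 7th, ...), then delete the last 3 characters.
"vreontrssqoifv" → "vorqf" → "vo".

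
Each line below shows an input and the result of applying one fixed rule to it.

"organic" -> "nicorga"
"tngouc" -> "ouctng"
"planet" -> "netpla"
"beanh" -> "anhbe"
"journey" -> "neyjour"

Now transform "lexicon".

In each case the input is transformed by: move the last 3 characters to the front (rotate right by 3).
"lexicon" → "conlexi".

conlexi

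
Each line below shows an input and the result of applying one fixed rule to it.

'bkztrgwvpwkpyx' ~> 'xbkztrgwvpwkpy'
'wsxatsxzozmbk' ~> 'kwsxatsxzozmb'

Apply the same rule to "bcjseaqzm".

Each output is the input with this applied: move the last character to the front.
On "bcjseaqzm" that produces "mbcjseaqz".

mbcjseaqz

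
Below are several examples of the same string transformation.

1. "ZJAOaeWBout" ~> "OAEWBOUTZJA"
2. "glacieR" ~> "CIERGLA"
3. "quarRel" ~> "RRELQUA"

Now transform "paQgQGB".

Looking at the pairs, the operation is to move the first 3 characters to the end (rotate left by 3), then convert every letter to uppercase.
Working it through for "paQgQGB": intermediate "gQGBpaQ", final "GQGBPAQ".
(Check on "quarRel": → "rRelqua" → "RRELQUA" ✓)

GQGBPAQ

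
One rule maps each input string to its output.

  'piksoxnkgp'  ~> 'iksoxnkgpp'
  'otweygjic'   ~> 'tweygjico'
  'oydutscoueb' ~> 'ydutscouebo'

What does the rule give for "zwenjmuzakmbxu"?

What's happening: move the first character to the end.
On "zwenjmuzakmbxu" that produces "wenjmuzakmbxuz".

wenjmuzakmbxuz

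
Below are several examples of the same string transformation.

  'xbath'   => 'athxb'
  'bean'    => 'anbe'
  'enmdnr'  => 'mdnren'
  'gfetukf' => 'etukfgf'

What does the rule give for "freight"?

What's happening: move the first 2 characters to the end (rotate left by 2).
So "freight" becomes "eightfr".

eightfr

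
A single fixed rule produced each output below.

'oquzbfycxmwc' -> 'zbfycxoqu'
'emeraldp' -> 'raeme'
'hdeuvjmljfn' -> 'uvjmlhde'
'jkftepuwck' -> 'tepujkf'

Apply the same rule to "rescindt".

cires

Looking at the pairs, the operation is to delete the last 3 characters, then move the first 3 characters to the end (rotate left by 3).
Applying that to "rescindt" gives "cires".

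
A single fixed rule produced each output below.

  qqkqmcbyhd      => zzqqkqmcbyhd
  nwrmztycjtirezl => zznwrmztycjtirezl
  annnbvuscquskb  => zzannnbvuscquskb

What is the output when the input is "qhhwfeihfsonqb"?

Each output is the input with this applied: prepend "zz".
For "qhhwfeihfsonqb" the result is "zzqhhwfeihfsonqb".

zzqhhwfeihfsonqb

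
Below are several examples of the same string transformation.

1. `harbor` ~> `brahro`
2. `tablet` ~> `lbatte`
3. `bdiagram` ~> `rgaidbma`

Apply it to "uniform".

ofinumr

What's happening: move the last 2 characters to the front (rotate right by 2), then reverse the string.
On "uniform": the first step gives "rmunifo", and the second then gives "ofinumr".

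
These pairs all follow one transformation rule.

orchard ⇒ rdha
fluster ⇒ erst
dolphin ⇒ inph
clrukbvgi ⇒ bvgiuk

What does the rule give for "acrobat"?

Looking at the pairs, the operation is to delete the first 3 characters, then move the first 2 characters to the end (rotate left by 2).
On "acrobat": the first step gives "obat", and the second then gives "atob".
(Check on "fluster": → "ster" → "erst" ✓)

atob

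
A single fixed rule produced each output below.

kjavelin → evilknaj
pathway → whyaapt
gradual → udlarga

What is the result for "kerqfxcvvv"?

fqcxvvkvre

The transformation: move the first 3 characters to the end (rotate left by 3), then swap each adjacent pair of characters (1↔2, 3↔4, ...).
Doing the same to "kerqfxcvvv": "fqcxvvkvre".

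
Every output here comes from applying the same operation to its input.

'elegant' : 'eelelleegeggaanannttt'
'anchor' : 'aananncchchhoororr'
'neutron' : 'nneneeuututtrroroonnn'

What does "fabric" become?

Rule — repeat every character 3 times, then swap each adjacent pair of characters (1↔2, 3↔4, ...).
"fabric" → "fffaaabbbrrriiiccc" → "ffafaabbrbrriicicc".

ffafaabbrbrriicicc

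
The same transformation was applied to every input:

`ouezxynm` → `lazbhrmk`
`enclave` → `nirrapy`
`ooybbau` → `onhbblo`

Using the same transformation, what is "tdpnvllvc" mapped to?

Each output is the input with this applied: move the last 3 characters to the front (rotate right by 3), then shift every letter 13 places forward in the alphabet (wrapping around) — i.e. ROT13.
Applying both steps to "tdpnvllvc": "lvctdpnvl", then "yipgqcaiy".

yipgqcaiy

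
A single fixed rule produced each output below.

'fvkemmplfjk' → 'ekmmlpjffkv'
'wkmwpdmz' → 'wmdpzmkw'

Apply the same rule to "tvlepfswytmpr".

The pattern: move the first 2 characters to the end (rotate left by 2), then swap each adjacent pair of characters (1↔2, 3↔4, ...).
On "tvlepfswytmpr" that produces "elfpwstypmtrv".

elfpwstypmtrv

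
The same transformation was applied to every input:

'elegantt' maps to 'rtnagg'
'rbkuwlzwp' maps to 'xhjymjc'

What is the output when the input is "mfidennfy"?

vqraasl

The rule is to delete the first 2 characters, then shift every letter 13 places forward in the alphabet (wrapping around) — i.e. ROT13.
Applying both steps to "mfidennfy": "idennfy", then "vqraasl".
(Check on "rbkuwlzwp": → "kuwlzwp" → "xhjymjc" ✓)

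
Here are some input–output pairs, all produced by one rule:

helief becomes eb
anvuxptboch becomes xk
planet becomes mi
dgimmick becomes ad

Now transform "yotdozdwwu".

vl

What's happening: shift every letter 3 places backward in the alphabet (wrapping around), then keep only the first 2 characters.
"yotdozdwwu" → "vlqalwattr" → "vl".
(Check on "anvuxptboch": → "xksrumqylze" → "xk" ✓)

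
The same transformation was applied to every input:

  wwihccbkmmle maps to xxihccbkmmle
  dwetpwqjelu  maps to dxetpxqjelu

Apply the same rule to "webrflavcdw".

xebrflavcdx

Looking at the pairs, the operation is to replace every "w" with "x".
For "webrflavcdw" the result is "xebrflavcdx".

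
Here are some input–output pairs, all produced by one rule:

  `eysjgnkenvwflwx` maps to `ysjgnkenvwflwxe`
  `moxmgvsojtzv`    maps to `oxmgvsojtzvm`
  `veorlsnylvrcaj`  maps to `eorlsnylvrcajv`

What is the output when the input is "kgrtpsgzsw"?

grtpsgzswk

The pattern: move the first character to the end.
Doing the same to "kgrtpsgzsw": "grtpsgzswk".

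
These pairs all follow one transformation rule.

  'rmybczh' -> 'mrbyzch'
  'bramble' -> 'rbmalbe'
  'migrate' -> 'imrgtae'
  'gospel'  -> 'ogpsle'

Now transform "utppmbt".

tuppbmt

The rule is to swap each adjacent pair of characters (1↔2, 3↔4, ...).
"utppmbt" → "tuppbmt".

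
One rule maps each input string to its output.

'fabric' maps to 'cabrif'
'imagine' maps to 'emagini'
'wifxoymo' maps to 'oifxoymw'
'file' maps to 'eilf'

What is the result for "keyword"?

The rule is to swap the first and last characters.
For "keyword" the result is "deywork".

deywork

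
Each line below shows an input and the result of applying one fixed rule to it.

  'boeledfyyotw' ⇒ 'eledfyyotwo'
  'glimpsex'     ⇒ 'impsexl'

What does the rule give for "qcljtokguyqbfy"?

Each output is the input with this applied: delete the first character, then move the first character to the end.
On "qcljtokguyqbfy": the first step gives "cljtokguyqbfy", and the second then gives "ljtokguyqbfyc".

ljtokguyqbfyc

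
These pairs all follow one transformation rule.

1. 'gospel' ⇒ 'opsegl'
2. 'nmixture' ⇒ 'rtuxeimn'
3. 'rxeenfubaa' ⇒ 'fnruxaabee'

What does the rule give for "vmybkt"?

tvybkm

What's happening: sort the characters into alphabetical order, then swap the front and back halves of the string.
Applying both steps to "vmybkt": "bkmtvy", then "tvybkm".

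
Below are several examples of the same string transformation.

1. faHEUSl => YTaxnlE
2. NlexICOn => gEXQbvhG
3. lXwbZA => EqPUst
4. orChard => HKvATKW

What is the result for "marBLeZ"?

FTKueXs

Rule — shift every letter 7 places backward in the alphabet (wrapping around), then flip the case of every letter.
For "marBLeZ", step one produces "ftkUExS"; step two turns that into "FTKueXs".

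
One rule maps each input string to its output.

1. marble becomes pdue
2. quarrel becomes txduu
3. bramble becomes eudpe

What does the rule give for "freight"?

The transformation: shift every letter 3 places forward in the alphabet (wrapping around), then delete the last 2 characters.
So "freight" becomes "iuhlj".
(Check on "bramble": → "eudpeoh" → "eudpe" ✓)

iuhlj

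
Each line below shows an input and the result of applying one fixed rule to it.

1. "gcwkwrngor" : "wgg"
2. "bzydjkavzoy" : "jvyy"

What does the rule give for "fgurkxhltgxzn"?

Rule — move the first 3 characters to the end (rotate left by 3), then keep one character in every 3, starting at position 2 (positions 2nd, 5th, 8th, ...).
Working it through for "fgurkxhltgxzn": intermediate "rkxhltgxznfgu", final "klxf".

klxf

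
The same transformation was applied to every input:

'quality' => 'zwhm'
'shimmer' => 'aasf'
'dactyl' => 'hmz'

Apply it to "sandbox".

Each output is the input with this applied: delete the first 3 characters, then shift every letter 12 places backward in the alphabet (wrapping around).
On "sandbox": the first step gives "dbox", and the second then gives "rpcl".

rpcl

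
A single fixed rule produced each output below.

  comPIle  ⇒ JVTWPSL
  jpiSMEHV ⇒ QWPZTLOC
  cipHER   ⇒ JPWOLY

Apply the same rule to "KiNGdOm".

Looking at the pairs, the operation is to shift every letter 7 places forward in the alphabet (wrapping around), then convert every letter to uppercase.
Working it through for "KiNGdOm": intermediate "RpUNkVt", final "RPUNKVT".

RPUNKVT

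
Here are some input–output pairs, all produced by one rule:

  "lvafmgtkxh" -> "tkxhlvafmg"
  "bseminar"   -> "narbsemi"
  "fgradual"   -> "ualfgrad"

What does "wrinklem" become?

The transformation: swap the front and back halves of the string, then move the first character to the end.
Applying both steps to "wrinklem": "klemwrin", then "lemwrink".

lemwrink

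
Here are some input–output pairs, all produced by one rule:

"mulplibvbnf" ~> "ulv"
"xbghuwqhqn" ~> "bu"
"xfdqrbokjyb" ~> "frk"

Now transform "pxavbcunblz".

The transformation: delete the last 3 characters, then keep one character in every 3, starting at position 2 (positions 2nd, 5th, 8th, ...).
Starting from "pxavbcunblz": after the first operation, "pxavbcun"; after the second, "xbn".

xbn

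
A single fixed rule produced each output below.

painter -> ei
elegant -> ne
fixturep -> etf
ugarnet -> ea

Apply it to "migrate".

In each case the input is transformed by: reverse the string, then keep one character in every 3, starting at position 2 (positions 2nd, 5th, 8th, ...).
Starting from "migrate": after the first operation, "etargim"; after the second, "tg".

tg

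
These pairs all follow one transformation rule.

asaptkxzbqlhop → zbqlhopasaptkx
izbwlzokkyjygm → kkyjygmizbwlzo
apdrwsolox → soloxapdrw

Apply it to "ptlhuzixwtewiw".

Each output is the input with this applied: swap the front and back halves of the string.
For "ptlhuzixwtewiw" the result is "xwtewiwptlhuzi".

xwtewiwptlhuzi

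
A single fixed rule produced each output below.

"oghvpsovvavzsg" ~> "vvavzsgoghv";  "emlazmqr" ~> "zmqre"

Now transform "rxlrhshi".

hshir

In each case the input is transformed by: swap the front and back halves of the string, then delete the last 3 characters.
Working it through for "rxlrhshi": intermediate "hshirxlr", final "hshir".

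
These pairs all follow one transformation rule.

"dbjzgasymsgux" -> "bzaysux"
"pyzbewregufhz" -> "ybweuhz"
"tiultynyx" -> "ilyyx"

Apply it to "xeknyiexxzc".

The rule is to swap each adjacent pair of characters (1↔2, 3↔4, ...), then keep every other character starting from the first (positions 1st, 3rd, 5th, ...).
On "xeknyiexxzc": the first step gives "exnkiyxezxc", and the second then gives "enixzc".

enixzc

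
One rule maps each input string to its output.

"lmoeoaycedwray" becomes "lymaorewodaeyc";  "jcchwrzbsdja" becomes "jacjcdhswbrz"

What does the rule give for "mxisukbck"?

Rule — take characters alternately from the front and the back (1st, last, 2nd, 2nd-last, ...).
So "mxisukbck" becomes "mkxcibsku".

mkxcibsku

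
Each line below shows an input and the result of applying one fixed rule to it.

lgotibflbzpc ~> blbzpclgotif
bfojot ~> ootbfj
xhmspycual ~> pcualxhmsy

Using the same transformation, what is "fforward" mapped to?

In each case the input is transformed by: swap the front and back halves of the string, then swap the first and last characters.
On "fforward": the first step gives "wardffor", and the second then gives "rardffow".

rardffow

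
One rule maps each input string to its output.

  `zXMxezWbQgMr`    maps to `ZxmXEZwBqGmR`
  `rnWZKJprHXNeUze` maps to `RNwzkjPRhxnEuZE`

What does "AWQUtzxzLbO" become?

awquTZXZlBo

In each case the input is transformed by: flip the case of every letter.
Doing the same to "AWQUtzxzLbO": "awquTZXZlBo".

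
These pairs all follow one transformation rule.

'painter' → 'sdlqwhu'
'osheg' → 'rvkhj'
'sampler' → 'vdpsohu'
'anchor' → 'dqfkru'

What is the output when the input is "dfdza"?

Looking at the pairs, the operation is to shift every letter 3 places forward in the alphabet (wrapping around).
On "dfdza" that produces "gigcd".

gigcd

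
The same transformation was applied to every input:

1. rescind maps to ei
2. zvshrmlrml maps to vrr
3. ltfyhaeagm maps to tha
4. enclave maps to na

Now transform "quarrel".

The transformation: keep one character in every 3, starting at position 2 (positions 2nd, 5th, 8th, ...).
For "quarrel" the result is "ur".

ur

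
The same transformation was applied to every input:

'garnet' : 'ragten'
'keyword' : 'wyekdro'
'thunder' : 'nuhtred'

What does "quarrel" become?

Looking at the pairs, the operation is to reverse the string, then move the first 3 characters to the end (rotate left by 3).
For "quarrel", step one produces "lerrauq"; step two turns that into "rauqler".
(Check on "keyword": → "drowyek" → "wyekdro" ✓)

rauqler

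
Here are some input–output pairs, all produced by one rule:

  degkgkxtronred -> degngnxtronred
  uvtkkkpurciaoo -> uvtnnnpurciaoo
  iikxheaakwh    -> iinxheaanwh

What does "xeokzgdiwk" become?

xeonzgdiwn

In each case the input is transformed by: replace every "k" with "n".
Doing the same to "xeokzgdiwk": "xeonzgdiwn".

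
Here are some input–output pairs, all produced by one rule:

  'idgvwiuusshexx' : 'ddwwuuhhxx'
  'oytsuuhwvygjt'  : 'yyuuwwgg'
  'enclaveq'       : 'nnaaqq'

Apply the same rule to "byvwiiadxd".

yyiidd

The rule is to keep one character in every 3, starting at position 2 (positions 2nd, 5th, 8th, ...), then double every character.
Starting from "byvwiiadxd": after the first operation, "yid"; after the second, "yyiidd".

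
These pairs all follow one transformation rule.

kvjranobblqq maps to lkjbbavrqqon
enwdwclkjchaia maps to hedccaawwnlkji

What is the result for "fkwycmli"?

kifcywml

Looking at the pairs, the operation is to sort the characters into reverse alphabetical order, then swap the front and back halves of the string.
On "fkwycmli": the first step gives "ywmlkifc", and the second then gives "kifcywml".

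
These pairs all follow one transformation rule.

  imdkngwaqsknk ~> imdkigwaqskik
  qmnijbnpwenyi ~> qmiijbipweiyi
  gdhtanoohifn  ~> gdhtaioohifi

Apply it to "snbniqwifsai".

sibiiqwifsai

The pattern: replace every "n" with "i".
So "snbniqwifsai" becomes "sibiiqwifsai".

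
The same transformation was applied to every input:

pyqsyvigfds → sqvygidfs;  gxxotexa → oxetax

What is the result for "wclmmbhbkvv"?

Rule — delete the first 2 characters, then swap each adjacent pair of characters (1↔2, 3↔4, ...).
For "wclmmbhbkvv", step one produces "lmmbhbkvv"; step two turns that into "mlbmbhvkv".
(Check on "pyqsyvigfds": → "qsyvigfds" → "sqvygidfs" ✓)

mlbmbhvkv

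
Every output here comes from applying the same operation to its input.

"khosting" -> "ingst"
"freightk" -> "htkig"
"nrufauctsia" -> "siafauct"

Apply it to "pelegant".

Looking at the pairs, the operation is to delete the first 3 characters, then move the last 3 characters to the front (rotate right by 3).
Starting from "pelegant": after the first operation, "egant"; after the second, "anteg".

anteg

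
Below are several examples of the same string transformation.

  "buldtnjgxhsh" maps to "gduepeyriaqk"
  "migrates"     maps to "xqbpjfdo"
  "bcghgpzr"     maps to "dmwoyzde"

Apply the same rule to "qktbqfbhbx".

cyeyunhqyn

The transformation: shift every letter 3 places backward in the alphabet (wrapping around), then swap the front and back halves of the string.
On "qktbqfbhbx": the first step gives "nhqyncyeyu", and the second then gives "cyeyunhqyn".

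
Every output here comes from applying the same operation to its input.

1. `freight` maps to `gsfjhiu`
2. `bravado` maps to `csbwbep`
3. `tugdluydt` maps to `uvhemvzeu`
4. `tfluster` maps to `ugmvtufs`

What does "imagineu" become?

The pattern: shift every letter 1 place forward in the alphabet (wrapping around).
Applying that to "imagineu" gives "jnbhjofv".

jnbhjofv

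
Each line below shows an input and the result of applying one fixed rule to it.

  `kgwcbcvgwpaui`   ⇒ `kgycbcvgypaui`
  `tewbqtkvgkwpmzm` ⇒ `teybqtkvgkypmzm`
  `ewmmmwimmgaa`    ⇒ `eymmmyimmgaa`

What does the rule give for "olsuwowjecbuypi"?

The rule is to replace every "w" with "y".
For "olsuwowjecbuypi" the result is "olsuyoyjecbuypi".

olsuyoyjecbuypi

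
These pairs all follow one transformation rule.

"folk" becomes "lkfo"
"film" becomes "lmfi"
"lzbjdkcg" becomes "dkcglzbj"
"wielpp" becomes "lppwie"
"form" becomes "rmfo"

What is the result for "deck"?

Rule — swap the front and back halves of the string.
On "deck" that produces "ckde".

ckde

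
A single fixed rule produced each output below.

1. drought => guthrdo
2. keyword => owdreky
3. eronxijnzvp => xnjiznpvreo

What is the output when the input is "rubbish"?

ibhsurb

In each case the input is transformed by: move the first 3 characters to the end (rotate left by 3), then swap each adjacent pair of characters (1↔2, 3↔4, ...).
For "rubbish", step one produces "bishrub"; step two turns that into "ibhsurb".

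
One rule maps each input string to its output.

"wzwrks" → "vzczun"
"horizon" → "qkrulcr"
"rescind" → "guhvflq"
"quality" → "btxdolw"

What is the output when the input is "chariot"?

wfkdulr

The transformation: move the last character to the front, then shift every letter 3 places forward in the alphabet (wrapping around).
For "chariot", step one produces "tchario"; step two turns that into "wfkdulr".
(Check on "horizon": → "nhorizo" → "qkrulcr" ✓)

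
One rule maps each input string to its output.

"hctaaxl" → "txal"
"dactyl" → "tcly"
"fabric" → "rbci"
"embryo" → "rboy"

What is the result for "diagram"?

aarm

The transformation: swap each adjacent pair of characters (1↔2, 3↔4, ...), then keep only the last 4 characters.
"diagram" → "idgaarm" → "aarm".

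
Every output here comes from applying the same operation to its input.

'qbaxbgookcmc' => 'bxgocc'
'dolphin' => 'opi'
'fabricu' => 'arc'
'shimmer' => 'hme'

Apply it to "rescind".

ecn

What's happening: keep every other character starting from the second (positions 2nd, 4th, 6th, ...).
Doing the same to "rescind": "ecn".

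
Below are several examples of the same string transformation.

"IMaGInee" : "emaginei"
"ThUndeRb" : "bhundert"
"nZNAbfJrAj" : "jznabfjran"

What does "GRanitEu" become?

In each case the input is transformed by: swap the first and last characters, then convert every letter to lowercase.
"GRanitEu" → "uRanitEG" → "uraniteg".
(Check on "ThUndeRb": → "bhUndeRT" → "bhundert" ✓)

uraniteg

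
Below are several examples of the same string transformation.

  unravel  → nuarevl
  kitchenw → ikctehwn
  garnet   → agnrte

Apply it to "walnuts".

Rule — swap each adjacent pair of characters (1↔2, 3↔4, ...).
On "walnuts" that produces "awnltus".

awnltus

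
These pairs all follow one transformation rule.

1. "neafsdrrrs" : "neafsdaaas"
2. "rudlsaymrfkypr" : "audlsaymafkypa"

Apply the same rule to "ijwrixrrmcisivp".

ijwaixaamcisivp

The transformation: replace every "r" with "a".
For "ijwrixrrmcisivp" the result is "ijwaixaamcisivp".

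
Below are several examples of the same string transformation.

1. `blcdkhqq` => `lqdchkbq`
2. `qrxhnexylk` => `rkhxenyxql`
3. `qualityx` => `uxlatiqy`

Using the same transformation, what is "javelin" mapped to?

anevilj

The transformation: swap the first and last characters, then swap each adjacent pair of characters (1↔2, 3↔4, ...).
For "javelin", step one produces "navelij"; step two turns that into "anevilj".
(Check on "qualityx": → "xualityq" → "uxlatiqy" ✓)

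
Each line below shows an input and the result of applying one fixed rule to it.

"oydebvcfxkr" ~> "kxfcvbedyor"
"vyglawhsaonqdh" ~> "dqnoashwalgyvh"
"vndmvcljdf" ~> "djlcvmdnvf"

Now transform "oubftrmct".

The transformation: move the last character to the front, then reverse the string.
"oubftrmct" → "toubftrmc" → "cmrtfbuot".

cmrtfbuot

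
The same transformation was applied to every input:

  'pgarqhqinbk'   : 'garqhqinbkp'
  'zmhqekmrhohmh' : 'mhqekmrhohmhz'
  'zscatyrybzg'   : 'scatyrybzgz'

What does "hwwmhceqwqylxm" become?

wwmhceqwqylxmh

The rule is to move the first character to the end.
"hwwmhceqwqylxm" → "wwmhceqwqylxmh".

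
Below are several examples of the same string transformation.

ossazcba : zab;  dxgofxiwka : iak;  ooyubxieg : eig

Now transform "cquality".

The transformation: swap each adjacent pair of characters (1↔2, 3↔4, ...), then keep only the last 3 characters.
Starting from "cquality": after the first operation, "qcauilyt"; after the second, "lyt".

lyt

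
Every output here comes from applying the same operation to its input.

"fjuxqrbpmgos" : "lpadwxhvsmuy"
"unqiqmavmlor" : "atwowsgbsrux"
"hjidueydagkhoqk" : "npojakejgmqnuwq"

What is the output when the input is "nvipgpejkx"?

Each output is the input with this applied: shift every letter 6 places forward in the alphabet (wrapping around).
So "nvipgpejkx" becomes "tbovmvkpqd".

tbovmvkpqd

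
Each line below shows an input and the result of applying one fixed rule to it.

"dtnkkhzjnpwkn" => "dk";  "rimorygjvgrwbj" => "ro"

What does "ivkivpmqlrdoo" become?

The transformation: keep one character in every 3, starting at position 1 (positions 1st, 4th, 7th, ...), then delete the last 3 characters.
On "ivkivpmqlrdoo": the first step gives "iimro", and the second then gives "ii".

ii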